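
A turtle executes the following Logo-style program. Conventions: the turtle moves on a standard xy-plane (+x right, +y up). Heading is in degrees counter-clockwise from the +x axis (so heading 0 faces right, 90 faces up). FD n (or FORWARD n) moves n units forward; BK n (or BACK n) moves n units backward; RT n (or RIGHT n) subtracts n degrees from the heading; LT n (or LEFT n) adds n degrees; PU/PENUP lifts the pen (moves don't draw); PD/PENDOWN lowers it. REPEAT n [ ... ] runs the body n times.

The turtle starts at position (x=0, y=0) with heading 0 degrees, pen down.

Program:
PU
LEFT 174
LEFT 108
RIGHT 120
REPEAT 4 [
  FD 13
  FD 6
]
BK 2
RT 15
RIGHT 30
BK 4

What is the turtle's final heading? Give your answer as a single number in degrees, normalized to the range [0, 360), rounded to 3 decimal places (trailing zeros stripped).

Answer: 117

Derivation:
Executing turtle program step by step:
Start: pos=(0,0), heading=0, pen down
PU: pen up
LT 174: heading 0 -> 174
LT 108: heading 174 -> 282
RT 120: heading 282 -> 162
REPEAT 4 [
  -- iteration 1/4 --
  FD 13: (0,0) -> (-12.364,4.017) [heading=162, move]
  FD 6: (-12.364,4.017) -> (-18.07,5.871) [heading=162, move]
  -- iteration 2/4 --
  FD 13: (-18.07,5.871) -> (-30.434,9.889) [heading=162, move]
  FD 6: (-30.434,9.889) -> (-36.14,11.743) [heading=162, move]
  -- iteration 3/4 --
  FD 13: (-36.14,11.743) -> (-48.504,15.76) [heading=162, move]
  FD 6: (-48.504,15.76) -> (-54.21,17.614) [heading=162, move]
  -- iteration 4/4 --
  FD 13: (-54.21,17.614) -> (-66.574,21.631) [heading=162, move]
  FD 6: (-66.574,21.631) -> (-72.28,23.485) [heading=162, move]
]
BK 2: (-72.28,23.485) -> (-70.378,22.867) [heading=162, move]
RT 15: heading 162 -> 147
RT 30: heading 147 -> 117
BK 4: (-70.378,22.867) -> (-68.562,19.303) [heading=117, move]
Final: pos=(-68.562,19.303), heading=117, 0 segment(s) drawn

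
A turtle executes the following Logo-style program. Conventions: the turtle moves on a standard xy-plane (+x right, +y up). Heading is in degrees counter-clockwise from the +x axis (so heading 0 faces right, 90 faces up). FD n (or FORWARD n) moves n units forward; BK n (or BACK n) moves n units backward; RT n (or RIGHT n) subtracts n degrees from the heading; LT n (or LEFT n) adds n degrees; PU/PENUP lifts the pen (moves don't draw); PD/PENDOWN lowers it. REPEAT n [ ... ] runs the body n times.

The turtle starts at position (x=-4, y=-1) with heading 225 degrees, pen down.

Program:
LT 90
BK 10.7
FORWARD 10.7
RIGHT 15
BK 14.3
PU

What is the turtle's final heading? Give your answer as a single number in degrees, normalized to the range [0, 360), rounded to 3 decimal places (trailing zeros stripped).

Executing turtle program step by step:
Start: pos=(-4,-1), heading=225, pen down
LT 90: heading 225 -> 315
BK 10.7: (-4,-1) -> (-11.566,6.566) [heading=315, draw]
FD 10.7: (-11.566,6.566) -> (-4,-1) [heading=315, draw]
RT 15: heading 315 -> 300
BK 14.3: (-4,-1) -> (-11.15,11.384) [heading=300, draw]
PU: pen up
Final: pos=(-11.15,11.384), heading=300, 3 segment(s) drawn

Answer: 300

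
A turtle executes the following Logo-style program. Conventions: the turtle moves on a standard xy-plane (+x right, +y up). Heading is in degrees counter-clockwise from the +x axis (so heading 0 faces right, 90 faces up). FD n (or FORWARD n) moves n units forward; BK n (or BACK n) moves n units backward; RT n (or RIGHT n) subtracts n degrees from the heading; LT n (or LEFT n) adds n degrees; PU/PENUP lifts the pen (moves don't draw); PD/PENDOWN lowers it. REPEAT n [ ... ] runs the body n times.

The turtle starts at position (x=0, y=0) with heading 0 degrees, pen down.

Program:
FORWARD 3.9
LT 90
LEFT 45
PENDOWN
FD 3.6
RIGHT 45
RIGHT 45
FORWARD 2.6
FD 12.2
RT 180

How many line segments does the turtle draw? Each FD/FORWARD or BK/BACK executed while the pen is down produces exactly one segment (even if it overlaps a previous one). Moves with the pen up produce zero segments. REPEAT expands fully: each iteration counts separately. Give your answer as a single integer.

Executing turtle program step by step:
Start: pos=(0,0), heading=0, pen down
FD 3.9: (0,0) -> (3.9,0) [heading=0, draw]
LT 90: heading 0 -> 90
LT 45: heading 90 -> 135
PD: pen down
FD 3.6: (3.9,0) -> (1.354,2.546) [heading=135, draw]
RT 45: heading 135 -> 90
RT 45: heading 90 -> 45
FD 2.6: (1.354,2.546) -> (3.193,4.384) [heading=45, draw]
FD 12.2: (3.193,4.384) -> (11.82,13.011) [heading=45, draw]
RT 180: heading 45 -> 225
Final: pos=(11.82,13.011), heading=225, 4 segment(s) drawn
Segments drawn: 4

Answer: 4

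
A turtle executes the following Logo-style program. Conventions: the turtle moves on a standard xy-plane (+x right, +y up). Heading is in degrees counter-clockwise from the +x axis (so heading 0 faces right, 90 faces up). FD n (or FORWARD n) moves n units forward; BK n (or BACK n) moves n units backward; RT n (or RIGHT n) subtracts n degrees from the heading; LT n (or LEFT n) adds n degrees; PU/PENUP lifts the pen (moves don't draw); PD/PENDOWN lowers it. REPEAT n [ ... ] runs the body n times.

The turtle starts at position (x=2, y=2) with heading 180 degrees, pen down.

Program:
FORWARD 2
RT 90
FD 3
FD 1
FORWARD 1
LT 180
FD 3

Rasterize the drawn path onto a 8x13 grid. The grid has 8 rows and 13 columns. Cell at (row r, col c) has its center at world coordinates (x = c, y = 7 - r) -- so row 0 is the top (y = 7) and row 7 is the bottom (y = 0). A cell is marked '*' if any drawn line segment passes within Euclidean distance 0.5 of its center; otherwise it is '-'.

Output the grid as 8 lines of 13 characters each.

Segment 0: (2,2) -> (0,2)
Segment 1: (0,2) -> (0,5)
Segment 2: (0,5) -> (0,6)
Segment 3: (0,6) -> (0,7)
Segment 4: (0,7) -> (-0,4)

Answer: *------------
*------------
*------------
*------------
*------------
***----------
-------------
-------------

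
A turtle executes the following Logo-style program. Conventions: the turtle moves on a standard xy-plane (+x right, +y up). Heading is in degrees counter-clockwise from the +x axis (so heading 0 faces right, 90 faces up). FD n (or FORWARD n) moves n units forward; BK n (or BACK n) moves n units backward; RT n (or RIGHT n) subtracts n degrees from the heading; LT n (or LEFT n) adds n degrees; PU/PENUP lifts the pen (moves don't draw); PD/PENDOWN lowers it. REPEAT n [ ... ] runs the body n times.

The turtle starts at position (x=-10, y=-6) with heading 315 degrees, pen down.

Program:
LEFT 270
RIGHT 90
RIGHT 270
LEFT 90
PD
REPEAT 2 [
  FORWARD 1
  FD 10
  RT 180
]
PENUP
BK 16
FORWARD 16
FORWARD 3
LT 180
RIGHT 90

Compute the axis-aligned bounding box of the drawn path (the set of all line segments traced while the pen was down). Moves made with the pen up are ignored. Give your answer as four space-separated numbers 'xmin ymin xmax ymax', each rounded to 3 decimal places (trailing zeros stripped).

Executing turtle program step by step:
Start: pos=(-10,-6), heading=315, pen down
LT 270: heading 315 -> 225
RT 90: heading 225 -> 135
RT 270: heading 135 -> 225
LT 90: heading 225 -> 315
PD: pen down
REPEAT 2 [
  -- iteration 1/2 --
  FD 1: (-10,-6) -> (-9.293,-6.707) [heading=315, draw]
  FD 10: (-9.293,-6.707) -> (-2.222,-13.778) [heading=315, draw]
  RT 180: heading 315 -> 135
  -- iteration 2/2 --
  FD 1: (-2.222,-13.778) -> (-2.929,-13.071) [heading=135, draw]
  FD 10: (-2.929,-13.071) -> (-10,-6) [heading=135, draw]
  RT 180: heading 135 -> 315
]
PU: pen up
BK 16: (-10,-6) -> (-21.314,5.314) [heading=315, move]
FD 16: (-21.314,5.314) -> (-10,-6) [heading=315, move]
FD 3: (-10,-6) -> (-7.879,-8.121) [heading=315, move]
LT 180: heading 315 -> 135
RT 90: heading 135 -> 45
Final: pos=(-7.879,-8.121), heading=45, 4 segment(s) drawn

Segment endpoints: x in {-10, -9.293, -2.929, -2.222}, y in {-13.778, -13.071, -6.707, -6, -6}
xmin=-10, ymin=-13.778, xmax=-2.222, ymax=-6

Answer: -10 -13.778 -2.222 -6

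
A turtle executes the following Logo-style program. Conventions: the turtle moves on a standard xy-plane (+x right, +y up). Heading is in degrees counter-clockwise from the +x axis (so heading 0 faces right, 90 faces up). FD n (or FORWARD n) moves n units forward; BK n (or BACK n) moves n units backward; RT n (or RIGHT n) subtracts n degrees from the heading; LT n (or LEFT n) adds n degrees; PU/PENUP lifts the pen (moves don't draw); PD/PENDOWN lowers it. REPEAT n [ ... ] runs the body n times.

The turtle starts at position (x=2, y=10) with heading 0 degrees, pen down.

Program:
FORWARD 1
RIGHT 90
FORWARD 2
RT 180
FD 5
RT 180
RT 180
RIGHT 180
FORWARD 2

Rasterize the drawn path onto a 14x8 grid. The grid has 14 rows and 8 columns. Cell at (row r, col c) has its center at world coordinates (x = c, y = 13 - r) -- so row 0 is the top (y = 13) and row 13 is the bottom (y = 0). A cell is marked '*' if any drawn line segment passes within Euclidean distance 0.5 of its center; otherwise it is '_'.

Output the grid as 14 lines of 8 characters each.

Answer: ___*____
___*____
___*____
__**____
___*____
___*____
________
________
________
________
________
________
________
________

Derivation:
Segment 0: (2,10) -> (3,10)
Segment 1: (3,10) -> (3,8)
Segment 2: (3,8) -> (3,13)
Segment 3: (3,13) -> (3,11)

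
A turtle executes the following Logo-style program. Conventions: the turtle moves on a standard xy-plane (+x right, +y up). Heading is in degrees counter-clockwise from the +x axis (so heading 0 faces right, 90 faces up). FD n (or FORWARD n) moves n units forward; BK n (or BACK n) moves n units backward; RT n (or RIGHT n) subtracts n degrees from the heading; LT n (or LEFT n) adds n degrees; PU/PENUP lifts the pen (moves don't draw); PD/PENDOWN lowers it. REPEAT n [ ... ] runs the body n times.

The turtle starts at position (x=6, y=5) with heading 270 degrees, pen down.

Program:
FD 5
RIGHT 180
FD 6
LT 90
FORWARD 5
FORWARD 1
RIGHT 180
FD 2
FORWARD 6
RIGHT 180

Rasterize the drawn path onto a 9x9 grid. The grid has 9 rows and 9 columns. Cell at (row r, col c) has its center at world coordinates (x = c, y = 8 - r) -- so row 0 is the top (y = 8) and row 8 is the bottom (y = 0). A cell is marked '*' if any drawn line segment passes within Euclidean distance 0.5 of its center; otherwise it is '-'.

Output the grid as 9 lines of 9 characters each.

Segment 0: (6,5) -> (6,0)
Segment 1: (6,0) -> (6,6)
Segment 2: (6,6) -> (1,6)
Segment 3: (1,6) -> (-0,6)
Segment 4: (-0,6) -> (2,6)
Segment 5: (2,6) -> (8,6)

Answer: ---------
---------
*********
------*--
------*--
------*--
------*--
------*--
------*--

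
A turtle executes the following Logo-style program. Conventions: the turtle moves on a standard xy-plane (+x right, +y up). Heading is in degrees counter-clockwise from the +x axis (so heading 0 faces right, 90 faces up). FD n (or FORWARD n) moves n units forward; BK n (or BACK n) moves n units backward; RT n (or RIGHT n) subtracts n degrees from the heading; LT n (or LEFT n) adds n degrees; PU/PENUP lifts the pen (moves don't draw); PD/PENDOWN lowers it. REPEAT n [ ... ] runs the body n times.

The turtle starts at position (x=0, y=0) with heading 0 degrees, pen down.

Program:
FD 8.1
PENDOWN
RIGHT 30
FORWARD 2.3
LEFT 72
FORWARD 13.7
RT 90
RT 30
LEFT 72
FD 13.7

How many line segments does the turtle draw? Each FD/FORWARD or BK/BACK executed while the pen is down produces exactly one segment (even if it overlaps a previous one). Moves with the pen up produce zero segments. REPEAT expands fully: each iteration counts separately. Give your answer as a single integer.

Executing turtle program step by step:
Start: pos=(0,0), heading=0, pen down
FD 8.1: (0,0) -> (8.1,0) [heading=0, draw]
PD: pen down
RT 30: heading 0 -> 330
FD 2.3: (8.1,0) -> (10.092,-1.15) [heading=330, draw]
LT 72: heading 330 -> 42
FD 13.7: (10.092,-1.15) -> (20.273,8.017) [heading=42, draw]
RT 90: heading 42 -> 312
RT 30: heading 312 -> 282
LT 72: heading 282 -> 354
FD 13.7: (20.273,8.017) -> (33.898,6.585) [heading=354, draw]
Final: pos=(33.898,6.585), heading=354, 4 segment(s) drawn
Segments drawn: 4

Answer: 4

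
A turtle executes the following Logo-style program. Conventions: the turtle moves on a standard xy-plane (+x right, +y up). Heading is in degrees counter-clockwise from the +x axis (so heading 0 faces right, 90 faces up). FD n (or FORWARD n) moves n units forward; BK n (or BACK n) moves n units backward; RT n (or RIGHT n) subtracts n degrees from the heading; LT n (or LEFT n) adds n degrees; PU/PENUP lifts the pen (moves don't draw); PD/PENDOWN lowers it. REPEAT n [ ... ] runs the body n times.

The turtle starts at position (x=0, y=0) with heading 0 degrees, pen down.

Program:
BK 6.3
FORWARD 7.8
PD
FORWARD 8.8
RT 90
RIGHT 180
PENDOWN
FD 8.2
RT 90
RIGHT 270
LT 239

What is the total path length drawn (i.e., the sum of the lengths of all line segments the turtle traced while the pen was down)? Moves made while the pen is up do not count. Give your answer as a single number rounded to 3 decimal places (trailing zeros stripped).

Answer: 31.1

Derivation:
Executing turtle program step by step:
Start: pos=(0,0), heading=0, pen down
BK 6.3: (0,0) -> (-6.3,0) [heading=0, draw]
FD 7.8: (-6.3,0) -> (1.5,0) [heading=0, draw]
PD: pen down
FD 8.8: (1.5,0) -> (10.3,0) [heading=0, draw]
RT 90: heading 0 -> 270
RT 180: heading 270 -> 90
PD: pen down
FD 8.2: (10.3,0) -> (10.3,8.2) [heading=90, draw]
RT 90: heading 90 -> 0
RT 270: heading 0 -> 90
LT 239: heading 90 -> 329
Final: pos=(10.3,8.2), heading=329, 4 segment(s) drawn

Segment lengths:
  seg 1: (0,0) -> (-6.3,0), length = 6.3
  seg 2: (-6.3,0) -> (1.5,0), length = 7.8
  seg 3: (1.5,0) -> (10.3,0), length = 8.8
  seg 4: (10.3,0) -> (10.3,8.2), length = 8.2
Total = 31.1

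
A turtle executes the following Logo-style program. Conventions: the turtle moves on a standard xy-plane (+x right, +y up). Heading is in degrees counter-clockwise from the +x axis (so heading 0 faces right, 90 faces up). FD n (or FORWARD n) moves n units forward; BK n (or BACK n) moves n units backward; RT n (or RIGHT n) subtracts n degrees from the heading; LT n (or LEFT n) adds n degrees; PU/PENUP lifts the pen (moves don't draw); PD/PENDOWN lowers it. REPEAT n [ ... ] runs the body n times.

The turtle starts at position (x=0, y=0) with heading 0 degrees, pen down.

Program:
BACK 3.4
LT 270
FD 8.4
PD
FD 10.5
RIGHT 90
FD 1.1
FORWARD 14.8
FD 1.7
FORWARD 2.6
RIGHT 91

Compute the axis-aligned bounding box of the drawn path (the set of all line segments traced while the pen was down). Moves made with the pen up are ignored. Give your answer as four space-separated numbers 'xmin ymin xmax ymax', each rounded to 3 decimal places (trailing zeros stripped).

Answer: -23.6 -18.9 0 0

Derivation:
Executing turtle program step by step:
Start: pos=(0,0), heading=0, pen down
BK 3.4: (0,0) -> (-3.4,0) [heading=0, draw]
LT 270: heading 0 -> 270
FD 8.4: (-3.4,0) -> (-3.4,-8.4) [heading=270, draw]
PD: pen down
FD 10.5: (-3.4,-8.4) -> (-3.4,-18.9) [heading=270, draw]
RT 90: heading 270 -> 180
FD 1.1: (-3.4,-18.9) -> (-4.5,-18.9) [heading=180, draw]
FD 14.8: (-4.5,-18.9) -> (-19.3,-18.9) [heading=180, draw]
FD 1.7: (-19.3,-18.9) -> (-21,-18.9) [heading=180, draw]
FD 2.6: (-21,-18.9) -> (-23.6,-18.9) [heading=180, draw]
RT 91: heading 180 -> 89
Final: pos=(-23.6,-18.9), heading=89, 7 segment(s) drawn

Segment endpoints: x in {-23.6, -21, -19.3, -4.5, -3.4, -3.4, -3.4, 0}, y in {-18.9, -18.9, -8.4, 0}
xmin=-23.6, ymin=-18.9, xmax=0, ymax=0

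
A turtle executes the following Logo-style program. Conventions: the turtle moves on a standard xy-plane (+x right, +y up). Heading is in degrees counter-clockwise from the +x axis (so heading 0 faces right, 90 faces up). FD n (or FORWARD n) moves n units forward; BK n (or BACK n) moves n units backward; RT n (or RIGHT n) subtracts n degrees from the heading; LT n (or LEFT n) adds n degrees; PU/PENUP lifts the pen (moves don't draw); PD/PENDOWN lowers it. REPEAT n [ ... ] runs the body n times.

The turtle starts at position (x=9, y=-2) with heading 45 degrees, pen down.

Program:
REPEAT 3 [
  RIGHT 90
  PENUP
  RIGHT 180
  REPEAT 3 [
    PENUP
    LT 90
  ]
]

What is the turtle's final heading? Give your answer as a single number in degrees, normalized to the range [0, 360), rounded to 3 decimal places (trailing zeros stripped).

Answer: 45

Derivation:
Executing turtle program step by step:
Start: pos=(9,-2), heading=45, pen down
REPEAT 3 [
  -- iteration 1/3 --
  RT 90: heading 45 -> 315
  PU: pen up
  RT 180: heading 315 -> 135
  REPEAT 3 [
    -- iteration 1/3 --
    PU: pen up
    LT 90: heading 135 -> 225
    -- iteration 2/3 --
    PU: pen up
    LT 90: heading 225 -> 315
    -- iteration 3/3 --
    PU: pen up
    LT 90: heading 315 -> 45
  ]
  -- iteration 2/3 --
  RT 90: heading 45 -> 315
  PU: pen up
  RT 180: heading 315 -> 135
  REPEAT 3 [
    -- iteration 1/3 --
    PU: pen up
    LT 90: heading 135 -> 225
    -- iteration 2/3 --
    PU: pen up
    LT 90: heading 225 -> 315
    -- iteration 3/3 --
    PU: pen up
    LT 90: heading 315 -> 45
  ]
  -- iteration 3/3 --
  RT 90: heading 45 -> 315
  PU: pen up
  RT 180: heading 315 -> 135
  REPEAT 3 [
    -- iteration 1/3 --
    PU: pen up
    LT 90: heading 135 -> 225
    -- iteration 2/3 --
    PU: pen up
    LT 90: heading 225 -> 315
    -- iteration 3/3 --
    PU: pen up
    LT 90: heading 315 -> 45
  ]
]
Final: pos=(9,-2), heading=45, 0 segment(s) drawn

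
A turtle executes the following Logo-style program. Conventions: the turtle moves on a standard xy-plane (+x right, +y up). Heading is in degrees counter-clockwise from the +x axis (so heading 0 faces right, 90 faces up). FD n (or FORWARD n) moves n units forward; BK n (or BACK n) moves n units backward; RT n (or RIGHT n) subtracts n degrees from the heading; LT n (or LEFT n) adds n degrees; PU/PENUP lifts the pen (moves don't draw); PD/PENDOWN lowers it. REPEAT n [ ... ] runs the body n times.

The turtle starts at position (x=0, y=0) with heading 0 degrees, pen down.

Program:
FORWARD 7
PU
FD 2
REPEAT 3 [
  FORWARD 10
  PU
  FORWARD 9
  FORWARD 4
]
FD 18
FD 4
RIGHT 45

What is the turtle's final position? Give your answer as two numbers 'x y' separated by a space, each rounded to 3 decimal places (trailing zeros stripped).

Executing turtle program step by step:
Start: pos=(0,0), heading=0, pen down
FD 7: (0,0) -> (7,0) [heading=0, draw]
PU: pen up
FD 2: (7,0) -> (9,0) [heading=0, move]
REPEAT 3 [
  -- iteration 1/3 --
  FD 10: (9,0) -> (19,0) [heading=0, move]
  PU: pen up
  FD 9: (19,0) -> (28,0) [heading=0, move]
  FD 4: (28,0) -> (32,0) [heading=0, move]
  -- iteration 2/3 --
  FD 10: (32,0) -> (42,0) [heading=0, move]
  PU: pen up
  FD 9: (42,0) -> (51,0) [heading=0, move]
  FD 4: (51,0) -> (55,0) [heading=0, move]
  -- iteration 3/3 --
  FD 10: (55,0) -> (65,0) [heading=0, move]
  PU: pen up
  FD 9: (65,0) -> (74,0) [heading=0, move]
  FD 4: (74,0) -> (78,0) [heading=0, move]
]
FD 18: (78,0) -> (96,0) [heading=0, move]
FD 4: (96,0) -> (100,0) [heading=0, move]
RT 45: heading 0 -> 315
Final: pos=(100,0), heading=315, 1 segment(s) drawn

Answer: 100 0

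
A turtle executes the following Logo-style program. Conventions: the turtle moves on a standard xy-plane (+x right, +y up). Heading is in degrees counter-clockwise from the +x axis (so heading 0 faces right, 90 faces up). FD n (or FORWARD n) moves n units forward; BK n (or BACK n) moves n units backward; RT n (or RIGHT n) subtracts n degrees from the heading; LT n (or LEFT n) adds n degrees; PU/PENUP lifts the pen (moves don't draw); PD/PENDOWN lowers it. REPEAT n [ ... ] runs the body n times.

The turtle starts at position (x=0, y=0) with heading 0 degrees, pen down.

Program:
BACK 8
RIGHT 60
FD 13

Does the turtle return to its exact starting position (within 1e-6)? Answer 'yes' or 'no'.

Answer: no

Derivation:
Executing turtle program step by step:
Start: pos=(0,0), heading=0, pen down
BK 8: (0,0) -> (-8,0) [heading=0, draw]
RT 60: heading 0 -> 300
FD 13: (-8,0) -> (-1.5,-11.258) [heading=300, draw]
Final: pos=(-1.5,-11.258), heading=300, 2 segment(s) drawn

Start position: (0, 0)
Final position: (-1.5, -11.258)
Distance = 11.358; >= 1e-6 -> NOT closed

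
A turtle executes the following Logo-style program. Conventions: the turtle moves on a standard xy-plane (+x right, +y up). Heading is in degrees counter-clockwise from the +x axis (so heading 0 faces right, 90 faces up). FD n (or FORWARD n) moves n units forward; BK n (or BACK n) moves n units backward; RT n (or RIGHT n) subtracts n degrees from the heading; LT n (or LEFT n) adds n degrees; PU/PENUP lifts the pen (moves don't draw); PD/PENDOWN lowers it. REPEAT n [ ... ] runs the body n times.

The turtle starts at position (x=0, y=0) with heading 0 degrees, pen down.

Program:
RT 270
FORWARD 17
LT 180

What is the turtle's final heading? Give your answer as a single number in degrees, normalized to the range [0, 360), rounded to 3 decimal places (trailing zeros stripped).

Answer: 270

Derivation:
Executing turtle program step by step:
Start: pos=(0,0), heading=0, pen down
RT 270: heading 0 -> 90
FD 17: (0,0) -> (0,17) [heading=90, draw]
LT 180: heading 90 -> 270
Final: pos=(0,17), heading=270, 1 segment(s) drawn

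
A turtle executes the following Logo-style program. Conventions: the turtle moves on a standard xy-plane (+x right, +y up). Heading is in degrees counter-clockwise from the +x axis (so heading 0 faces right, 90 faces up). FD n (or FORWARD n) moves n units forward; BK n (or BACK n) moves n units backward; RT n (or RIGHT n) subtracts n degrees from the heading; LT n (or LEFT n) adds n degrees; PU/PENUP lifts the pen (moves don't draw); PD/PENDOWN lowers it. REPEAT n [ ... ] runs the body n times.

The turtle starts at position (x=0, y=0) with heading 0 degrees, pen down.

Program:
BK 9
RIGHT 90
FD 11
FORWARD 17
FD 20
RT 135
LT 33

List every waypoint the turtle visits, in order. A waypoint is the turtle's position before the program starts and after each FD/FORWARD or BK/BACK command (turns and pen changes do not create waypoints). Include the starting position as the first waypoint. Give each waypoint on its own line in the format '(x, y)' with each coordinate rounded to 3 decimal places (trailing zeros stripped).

Executing turtle program step by step:
Start: pos=(0,0), heading=0, pen down
BK 9: (0,0) -> (-9,0) [heading=0, draw]
RT 90: heading 0 -> 270
FD 11: (-9,0) -> (-9,-11) [heading=270, draw]
FD 17: (-9,-11) -> (-9,-28) [heading=270, draw]
FD 20: (-9,-28) -> (-9,-48) [heading=270, draw]
RT 135: heading 270 -> 135
LT 33: heading 135 -> 168
Final: pos=(-9,-48), heading=168, 4 segment(s) drawn
Waypoints (5 total):
(0, 0)
(-9, 0)
(-9, -11)
(-9, -28)
(-9, -48)

Answer: (0, 0)
(-9, 0)
(-9, -11)
(-9, -28)
(-9, -48)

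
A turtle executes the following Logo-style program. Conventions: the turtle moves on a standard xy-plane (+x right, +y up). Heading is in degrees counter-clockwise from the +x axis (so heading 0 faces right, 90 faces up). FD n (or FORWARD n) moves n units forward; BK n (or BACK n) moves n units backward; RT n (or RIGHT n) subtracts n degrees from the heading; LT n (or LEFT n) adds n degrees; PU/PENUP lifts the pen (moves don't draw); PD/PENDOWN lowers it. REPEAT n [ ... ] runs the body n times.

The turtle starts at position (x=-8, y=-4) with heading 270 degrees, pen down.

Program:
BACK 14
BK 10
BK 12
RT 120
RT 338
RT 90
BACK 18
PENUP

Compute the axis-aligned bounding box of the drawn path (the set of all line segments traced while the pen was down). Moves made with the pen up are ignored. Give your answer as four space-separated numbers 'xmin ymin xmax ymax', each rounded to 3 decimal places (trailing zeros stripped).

Answer: -10.505 -4 -8 32

Derivation:
Executing turtle program step by step:
Start: pos=(-8,-4), heading=270, pen down
BK 14: (-8,-4) -> (-8,10) [heading=270, draw]
BK 10: (-8,10) -> (-8,20) [heading=270, draw]
BK 12: (-8,20) -> (-8,32) [heading=270, draw]
RT 120: heading 270 -> 150
RT 338: heading 150 -> 172
RT 90: heading 172 -> 82
BK 18: (-8,32) -> (-10.505,14.175) [heading=82, draw]
PU: pen up
Final: pos=(-10.505,14.175), heading=82, 4 segment(s) drawn

Segment endpoints: x in {-10.505, -8, -8, -8, -8}, y in {-4, 10, 14.175, 20, 32}
xmin=-10.505, ymin=-4, xmax=-8, ymax=32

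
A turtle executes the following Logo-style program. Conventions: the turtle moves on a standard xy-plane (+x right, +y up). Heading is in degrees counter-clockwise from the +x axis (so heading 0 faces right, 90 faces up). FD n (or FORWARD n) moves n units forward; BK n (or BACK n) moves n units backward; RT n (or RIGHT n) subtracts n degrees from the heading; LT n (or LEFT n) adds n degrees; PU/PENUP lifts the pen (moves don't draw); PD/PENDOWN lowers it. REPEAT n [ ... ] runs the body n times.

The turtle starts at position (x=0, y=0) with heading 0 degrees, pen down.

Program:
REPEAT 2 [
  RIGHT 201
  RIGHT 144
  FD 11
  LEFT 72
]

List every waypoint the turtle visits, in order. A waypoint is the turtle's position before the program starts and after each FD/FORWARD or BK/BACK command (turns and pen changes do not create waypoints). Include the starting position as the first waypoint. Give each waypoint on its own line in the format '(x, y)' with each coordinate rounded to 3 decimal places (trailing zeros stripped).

Executing turtle program step by step:
Start: pos=(0,0), heading=0, pen down
REPEAT 2 [
  -- iteration 1/2 --
  RT 201: heading 0 -> 159
  RT 144: heading 159 -> 15
  FD 11: (0,0) -> (10.625,2.847) [heading=15, draw]
  LT 72: heading 15 -> 87
  -- iteration 2/2 --
  RT 201: heading 87 -> 246
  RT 144: heading 246 -> 102
  FD 11: (10.625,2.847) -> (8.338,13.607) [heading=102, draw]
  LT 72: heading 102 -> 174
]
Final: pos=(8.338,13.607), heading=174, 2 segment(s) drawn
Waypoints (3 total):
(0, 0)
(10.625, 2.847)
(8.338, 13.607)

Answer: (0, 0)
(10.625, 2.847)
(8.338, 13.607)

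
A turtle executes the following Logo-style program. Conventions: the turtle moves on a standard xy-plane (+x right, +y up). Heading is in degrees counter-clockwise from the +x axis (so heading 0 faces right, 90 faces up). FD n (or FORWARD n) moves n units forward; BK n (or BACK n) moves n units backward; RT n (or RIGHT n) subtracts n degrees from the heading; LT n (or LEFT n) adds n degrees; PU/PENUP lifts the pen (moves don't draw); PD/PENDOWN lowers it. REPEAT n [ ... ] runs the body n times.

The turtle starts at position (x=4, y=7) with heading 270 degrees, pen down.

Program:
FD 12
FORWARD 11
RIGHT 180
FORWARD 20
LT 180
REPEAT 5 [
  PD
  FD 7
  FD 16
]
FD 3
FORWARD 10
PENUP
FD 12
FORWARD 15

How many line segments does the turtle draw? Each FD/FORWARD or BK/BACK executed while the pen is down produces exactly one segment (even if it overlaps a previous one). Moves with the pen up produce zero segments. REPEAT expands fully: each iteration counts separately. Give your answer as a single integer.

Executing turtle program step by step:
Start: pos=(4,7), heading=270, pen down
FD 12: (4,7) -> (4,-5) [heading=270, draw]
FD 11: (4,-5) -> (4,-16) [heading=270, draw]
RT 180: heading 270 -> 90
FD 20: (4,-16) -> (4,4) [heading=90, draw]
LT 180: heading 90 -> 270
REPEAT 5 [
  -- iteration 1/5 --
  PD: pen down
  FD 7: (4,4) -> (4,-3) [heading=270, draw]
  FD 16: (4,-3) -> (4,-19) [heading=270, draw]
  -- iteration 2/5 --
  PD: pen down
  FD 7: (4,-19) -> (4,-26) [heading=270, draw]
  FD 16: (4,-26) -> (4,-42) [heading=270, draw]
  -- iteration 3/5 --
  PD: pen down
  FD 7: (4,-42) -> (4,-49) [heading=270, draw]
  FD 16: (4,-49) -> (4,-65) [heading=270, draw]
  -- iteration 4/5 --
  PD: pen down
  FD 7: (4,-65) -> (4,-72) [heading=270, draw]
  FD 16: (4,-72) -> (4,-88) [heading=270, draw]
  -- iteration 5/5 --
  PD: pen down
  FD 7: (4,-88) -> (4,-95) [heading=270, draw]
  FD 16: (4,-95) -> (4,-111) [heading=270, draw]
]
FD 3: (4,-111) -> (4,-114) [heading=270, draw]
FD 10: (4,-114) -> (4,-124) [heading=270, draw]
PU: pen up
FD 12: (4,-124) -> (4,-136) [heading=270, move]
FD 15: (4,-136) -> (4,-151) [heading=270, move]
Final: pos=(4,-151), heading=270, 15 segment(s) drawn
Segments drawn: 15

Answer: 15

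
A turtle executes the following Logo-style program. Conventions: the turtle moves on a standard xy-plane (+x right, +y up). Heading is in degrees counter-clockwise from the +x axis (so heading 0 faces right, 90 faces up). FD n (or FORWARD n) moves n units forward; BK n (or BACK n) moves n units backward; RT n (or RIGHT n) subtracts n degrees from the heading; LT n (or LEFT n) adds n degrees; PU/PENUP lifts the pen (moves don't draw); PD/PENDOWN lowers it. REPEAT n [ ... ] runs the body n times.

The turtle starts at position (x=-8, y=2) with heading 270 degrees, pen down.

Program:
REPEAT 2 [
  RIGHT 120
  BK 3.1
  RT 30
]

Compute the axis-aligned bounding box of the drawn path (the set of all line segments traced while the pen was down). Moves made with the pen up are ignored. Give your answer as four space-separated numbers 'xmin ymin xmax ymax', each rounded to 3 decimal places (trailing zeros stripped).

Executing turtle program step by step:
Start: pos=(-8,2), heading=270, pen down
REPEAT 2 [
  -- iteration 1/2 --
  RT 120: heading 270 -> 150
  BK 3.1: (-8,2) -> (-5.315,0.45) [heading=150, draw]
  RT 30: heading 150 -> 120
  -- iteration 2/2 --
  RT 120: heading 120 -> 0
  BK 3.1: (-5.315,0.45) -> (-8.415,0.45) [heading=0, draw]
  RT 30: heading 0 -> 330
]
Final: pos=(-8.415,0.45), heading=330, 2 segment(s) drawn

Segment endpoints: x in {-8.415, -8, -5.315}, y in {0.45, 2}
xmin=-8.415, ymin=0.45, xmax=-5.315, ymax=2

Answer: -8.415 0.45 -5.315 2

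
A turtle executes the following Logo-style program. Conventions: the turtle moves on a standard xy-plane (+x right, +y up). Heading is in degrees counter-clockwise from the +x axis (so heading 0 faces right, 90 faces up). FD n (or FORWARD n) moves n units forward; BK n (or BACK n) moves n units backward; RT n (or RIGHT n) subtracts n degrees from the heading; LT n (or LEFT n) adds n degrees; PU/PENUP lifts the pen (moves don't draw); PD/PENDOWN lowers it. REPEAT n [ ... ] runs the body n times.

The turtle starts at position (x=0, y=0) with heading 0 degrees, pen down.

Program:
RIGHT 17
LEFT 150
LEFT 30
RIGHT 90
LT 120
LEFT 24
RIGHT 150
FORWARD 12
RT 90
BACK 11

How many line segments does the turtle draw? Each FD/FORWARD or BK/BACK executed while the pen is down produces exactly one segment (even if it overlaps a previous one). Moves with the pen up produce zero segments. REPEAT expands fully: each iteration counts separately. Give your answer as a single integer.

Executing turtle program step by step:
Start: pos=(0,0), heading=0, pen down
RT 17: heading 0 -> 343
LT 150: heading 343 -> 133
LT 30: heading 133 -> 163
RT 90: heading 163 -> 73
LT 120: heading 73 -> 193
LT 24: heading 193 -> 217
RT 150: heading 217 -> 67
FD 12: (0,0) -> (4.689,11.046) [heading=67, draw]
RT 90: heading 67 -> 337
BK 11: (4.689,11.046) -> (-5.437,15.344) [heading=337, draw]
Final: pos=(-5.437,15.344), heading=337, 2 segment(s) drawn
Segments drawn: 2

Answer: 2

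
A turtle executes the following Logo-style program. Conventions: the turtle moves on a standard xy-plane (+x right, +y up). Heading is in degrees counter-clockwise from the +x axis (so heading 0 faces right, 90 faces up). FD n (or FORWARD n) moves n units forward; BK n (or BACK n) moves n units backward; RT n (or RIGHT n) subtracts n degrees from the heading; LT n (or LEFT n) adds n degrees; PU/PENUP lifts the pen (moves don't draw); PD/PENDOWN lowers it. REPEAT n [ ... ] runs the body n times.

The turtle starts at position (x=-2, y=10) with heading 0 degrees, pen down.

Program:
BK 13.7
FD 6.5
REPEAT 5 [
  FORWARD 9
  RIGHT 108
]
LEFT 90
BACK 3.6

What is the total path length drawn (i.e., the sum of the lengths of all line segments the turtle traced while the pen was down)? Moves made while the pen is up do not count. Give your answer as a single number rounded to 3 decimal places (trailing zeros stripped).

Executing turtle program step by step:
Start: pos=(-2,10), heading=0, pen down
BK 13.7: (-2,10) -> (-15.7,10) [heading=0, draw]
FD 6.5: (-15.7,10) -> (-9.2,10) [heading=0, draw]
REPEAT 5 [
  -- iteration 1/5 --
  FD 9: (-9.2,10) -> (-0.2,10) [heading=0, draw]
  RT 108: heading 0 -> 252
  -- iteration 2/5 --
  FD 9: (-0.2,10) -> (-2.981,1.44) [heading=252, draw]
  RT 108: heading 252 -> 144
  -- iteration 3/5 --
  FD 9: (-2.981,1.44) -> (-10.262,6.731) [heading=144, draw]
  RT 108: heading 144 -> 36
  -- iteration 4/5 --
  FD 9: (-10.262,6.731) -> (-2.981,12.021) [heading=36, draw]
  RT 108: heading 36 -> 288
  -- iteration 5/5 --
  FD 9: (-2.981,12.021) -> (-0.2,3.461) [heading=288, draw]
  RT 108: heading 288 -> 180
]
LT 90: heading 180 -> 270
BK 3.6: (-0.2,3.461) -> (-0.2,7.061) [heading=270, draw]
Final: pos=(-0.2,7.061), heading=270, 8 segment(s) drawn

Segment lengths:
  seg 1: (-2,10) -> (-15.7,10), length = 13.7
  seg 2: (-15.7,10) -> (-9.2,10), length = 6.5
  seg 3: (-9.2,10) -> (-0.2,10), length = 9
  seg 4: (-0.2,10) -> (-2.981,1.44), length = 9
  seg 5: (-2.981,1.44) -> (-10.262,6.731), length = 9
  seg 6: (-10.262,6.731) -> (-2.981,12.021), length = 9
  seg 7: (-2.981,12.021) -> (-0.2,3.461), length = 9
  seg 8: (-0.2,3.461) -> (-0.2,7.061), length = 3.6
Total = 68.8

Answer: 68.8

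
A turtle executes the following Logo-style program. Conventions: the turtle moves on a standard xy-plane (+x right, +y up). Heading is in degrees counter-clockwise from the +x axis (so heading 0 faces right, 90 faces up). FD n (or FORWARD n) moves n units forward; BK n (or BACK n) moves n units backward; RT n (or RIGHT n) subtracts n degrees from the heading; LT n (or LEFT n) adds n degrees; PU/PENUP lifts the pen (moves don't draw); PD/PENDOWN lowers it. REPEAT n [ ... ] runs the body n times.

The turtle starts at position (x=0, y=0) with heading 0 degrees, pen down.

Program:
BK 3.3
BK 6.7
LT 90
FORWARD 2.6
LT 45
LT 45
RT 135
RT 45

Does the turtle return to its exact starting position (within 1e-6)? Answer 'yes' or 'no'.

Executing turtle program step by step:
Start: pos=(0,0), heading=0, pen down
BK 3.3: (0,0) -> (-3.3,0) [heading=0, draw]
BK 6.7: (-3.3,0) -> (-10,0) [heading=0, draw]
LT 90: heading 0 -> 90
FD 2.6: (-10,0) -> (-10,2.6) [heading=90, draw]
LT 45: heading 90 -> 135
LT 45: heading 135 -> 180
RT 135: heading 180 -> 45
RT 45: heading 45 -> 0
Final: pos=(-10,2.6), heading=0, 3 segment(s) drawn

Start position: (0, 0)
Final position: (-10, 2.6)
Distance = 10.332; >= 1e-6 -> NOT closed

Answer: no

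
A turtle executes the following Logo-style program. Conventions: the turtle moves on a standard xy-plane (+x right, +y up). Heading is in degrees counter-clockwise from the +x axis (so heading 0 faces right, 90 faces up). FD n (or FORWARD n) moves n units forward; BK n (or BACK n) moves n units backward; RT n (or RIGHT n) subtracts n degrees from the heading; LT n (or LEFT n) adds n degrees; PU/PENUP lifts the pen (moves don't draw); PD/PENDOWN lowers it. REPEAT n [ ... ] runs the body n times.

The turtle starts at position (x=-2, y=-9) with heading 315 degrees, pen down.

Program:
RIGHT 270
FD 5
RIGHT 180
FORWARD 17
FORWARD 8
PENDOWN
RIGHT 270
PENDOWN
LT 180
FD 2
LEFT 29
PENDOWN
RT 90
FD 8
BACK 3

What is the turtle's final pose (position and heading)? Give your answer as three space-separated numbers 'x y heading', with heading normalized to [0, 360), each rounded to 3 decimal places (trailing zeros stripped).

Answer: -16.178 -16.922 74

Derivation:
Executing turtle program step by step:
Start: pos=(-2,-9), heading=315, pen down
RT 270: heading 315 -> 45
FD 5: (-2,-9) -> (1.536,-5.464) [heading=45, draw]
RT 180: heading 45 -> 225
FD 17: (1.536,-5.464) -> (-10.485,-17.485) [heading=225, draw]
FD 8: (-10.485,-17.485) -> (-16.142,-23.142) [heading=225, draw]
PD: pen down
RT 270: heading 225 -> 315
PD: pen down
LT 180: heading 315 -> 135
FD 2: (-16.142,-23.142) -> (-17.556,-21.728) [heading=135, draw]
LT 29: heading 135 -> 164
PD: pen down
RT 90: heading 164 -> 74
FD 8: (-17.556,-21.728) -> (-15.351,-14.038) [heading=74, draw]
BK 3: (-15.351,-14.038) -> (-16.178,-16.922) [heading=74, draw]
Final: pos=(-16.178,-16.922), heading=74, 6 segment(s) drawn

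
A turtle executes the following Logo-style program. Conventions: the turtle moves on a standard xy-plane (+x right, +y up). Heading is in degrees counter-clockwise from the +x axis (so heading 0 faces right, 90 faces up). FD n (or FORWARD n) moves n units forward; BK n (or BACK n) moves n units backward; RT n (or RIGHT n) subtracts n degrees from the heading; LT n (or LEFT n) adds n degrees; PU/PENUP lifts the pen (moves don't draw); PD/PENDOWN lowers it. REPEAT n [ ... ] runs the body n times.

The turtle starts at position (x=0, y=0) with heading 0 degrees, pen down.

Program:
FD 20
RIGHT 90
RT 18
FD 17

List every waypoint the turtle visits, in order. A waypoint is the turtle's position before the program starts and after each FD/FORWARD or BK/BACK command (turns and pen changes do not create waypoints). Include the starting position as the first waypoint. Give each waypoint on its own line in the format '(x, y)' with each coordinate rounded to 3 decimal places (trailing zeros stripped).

Executing turtle program step by step:
Start: pos=(0,0), heading=0, pen down
FD 20: (0,0) -> (20,0) [heading=0, draw]
RT 90: heading 0 -> 270
RT 18: heading 270 -> 252
FD 17: (20,0) -> (14.747,-16.168) [heading=252, draw]
Final: pos=(14.747,-16.168), heading=252, 2 segment(s) drawn
Waypoints (3 total):
(0, 0)
(20, 0)
(14.747, -16.168)

Answer: (0, 0)
(20, 0)
(14.747, -16.168)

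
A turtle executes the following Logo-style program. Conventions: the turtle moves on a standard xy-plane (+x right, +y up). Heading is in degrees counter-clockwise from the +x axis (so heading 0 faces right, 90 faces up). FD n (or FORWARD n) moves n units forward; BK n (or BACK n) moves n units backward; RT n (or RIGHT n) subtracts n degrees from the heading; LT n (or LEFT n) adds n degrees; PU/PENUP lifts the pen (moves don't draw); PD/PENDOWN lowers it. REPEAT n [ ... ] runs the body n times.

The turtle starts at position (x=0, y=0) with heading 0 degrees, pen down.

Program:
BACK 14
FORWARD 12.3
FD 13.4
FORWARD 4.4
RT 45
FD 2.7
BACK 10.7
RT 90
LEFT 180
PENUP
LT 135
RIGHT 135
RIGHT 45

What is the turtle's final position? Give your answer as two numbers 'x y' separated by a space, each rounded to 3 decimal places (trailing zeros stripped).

Answer: 10.443 5.657

Derivation:
Executing turtle program step by step:
Start: pos=(0,0), heading=0, pen down
BK 14: (0,0) -> (-14,0) [heading=0, draw]
FD 12.3: (-14,0) -> (-1.7,0) [heading=0, draw]
FD 13.4: (-1.7,0) -> (11.7,0) [heading=0, draw]
FD 4.4: (11.7,0) -> (16.1,0) [heading=0, draw]
RT 45: heading 0 -> 315
FD 2.7: (16.1,0) -> (18.009,-1.909) [heading=315, draw]
BK 10.7: (18.009,-1.909) -> (10.443,5.657) [heading=315, draw]
RT 90: heading 315 -> 225
LT 180: heading 225 -> 45
PU: pen up
LT 135: heading 45 -> 180
RT 135: heading 180 -> 45
RT 45: heading 45 -> 0
Final: pos=(10.443,5.657), heading=0, 6 segment(s) drawn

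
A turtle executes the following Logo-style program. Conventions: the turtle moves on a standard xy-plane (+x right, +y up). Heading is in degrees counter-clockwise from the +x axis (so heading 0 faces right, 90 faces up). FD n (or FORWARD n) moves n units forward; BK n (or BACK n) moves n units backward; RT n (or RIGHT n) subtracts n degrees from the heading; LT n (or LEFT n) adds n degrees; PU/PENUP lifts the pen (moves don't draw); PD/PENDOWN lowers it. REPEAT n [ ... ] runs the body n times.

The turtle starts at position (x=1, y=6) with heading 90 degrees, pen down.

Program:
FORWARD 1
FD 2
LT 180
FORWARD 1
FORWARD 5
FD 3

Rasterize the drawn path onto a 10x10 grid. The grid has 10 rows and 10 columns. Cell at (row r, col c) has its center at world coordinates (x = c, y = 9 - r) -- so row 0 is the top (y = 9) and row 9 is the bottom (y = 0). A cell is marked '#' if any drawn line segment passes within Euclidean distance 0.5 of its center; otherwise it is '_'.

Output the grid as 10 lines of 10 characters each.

Segment 0: (1,6) -> (1,7)
Segment 1: (1,7) -> (1,9)
Segment 2: (1,9) -> (1,8)
Segment 3: (1,8) -> (1,3)
Segment 4: (1,3) -> (1,0)

Answer: _#________
_#________
_#________
_#________
_#________
_#________
_#________
_#________
_#________
_#________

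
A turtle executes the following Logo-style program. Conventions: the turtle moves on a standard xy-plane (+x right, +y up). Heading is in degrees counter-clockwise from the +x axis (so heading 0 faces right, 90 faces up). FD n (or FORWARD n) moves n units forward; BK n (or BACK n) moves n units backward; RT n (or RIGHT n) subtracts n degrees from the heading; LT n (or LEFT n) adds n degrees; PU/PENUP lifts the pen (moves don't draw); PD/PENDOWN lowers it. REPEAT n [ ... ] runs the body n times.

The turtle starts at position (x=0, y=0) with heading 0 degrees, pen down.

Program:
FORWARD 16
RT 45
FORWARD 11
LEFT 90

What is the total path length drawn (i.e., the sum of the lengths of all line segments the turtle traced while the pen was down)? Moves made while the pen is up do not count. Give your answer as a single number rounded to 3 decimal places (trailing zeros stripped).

Executing turtle program step by step:
Start: pos=(0,0), heading=0, pen down
FD 16: (0,0) -> (16,0) [heading=0, draw]
RT 45: heading 0 -> 315
FD 11: (16,0) -> (23.778,-7.778) [heading=315, draw]
LT 90: heading 315 -> 45
Final: pos=(23.778,-7.778), heading=45, 2 segment(s) drawn

Segment lengths:
  seg 1: (0,0) -> (16,0), length = 16
  seg 2: (16,0) -> (23.778,-7.778), length = 11
Total = 27

Answer: 27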